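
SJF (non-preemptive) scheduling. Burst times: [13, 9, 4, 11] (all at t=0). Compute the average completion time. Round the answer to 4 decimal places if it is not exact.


SJF order (ascending): [4, 9, 11, 13]
Completion times:
  Job 1: burst=4, C=4
  Job 2: burst=9, C=13
  Job 3: burst=11, C=24
  Job 4: burst=13, C=37
Average completion = 78/4 = 19.5

19.5


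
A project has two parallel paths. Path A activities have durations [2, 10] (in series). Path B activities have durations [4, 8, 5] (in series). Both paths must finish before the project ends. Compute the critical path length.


Path A total = 2 + 10 = 12
Path B total = 4 + 8 + 5 = 17
Critical path = longest path = max(12, 17) = 17

17


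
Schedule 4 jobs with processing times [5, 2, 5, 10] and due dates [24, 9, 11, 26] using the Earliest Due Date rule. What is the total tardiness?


Sort by due date (EDD order): [(2, 9), (5, 11), (5, 24), (10, 26)]
Compute completion times and tardiness:
  Job 1: p=2, d=9, C=2, tardiness=max(0,2-9)=0
  Job 2: p=5, d=11, C=7, tardiness=max(0,7-11)=0
  Job 3: p=5, d=24, C=12, tardiness=max(0,12-24)=0
  Job 4: p=10, d=26, C=22, tardiness=max(0,22-26)=0
Total tardiness = 0

0


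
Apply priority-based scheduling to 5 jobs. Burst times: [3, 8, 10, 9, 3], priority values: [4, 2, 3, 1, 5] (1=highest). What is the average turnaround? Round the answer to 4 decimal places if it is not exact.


Sort by priority (ascending = highest first):
Order: [(1, 9), (2, 8), (3, 10), (4, 3), (5, 3)]
Completion times:
  Priority 1, burst=9, C=9
  Priority 2, burst=8, C=17
  Priority 3, burst=10, C=27
  Priority 4, burst=3, C=30
  Priority 5, burst=3, C=33
Average turnaround = 116/5 = 23.2

23.2


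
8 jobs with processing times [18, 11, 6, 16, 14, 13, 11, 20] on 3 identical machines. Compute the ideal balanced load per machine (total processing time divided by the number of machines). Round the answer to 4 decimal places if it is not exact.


Total processing time = 18 + 11 + 6 + 16 + 14 + 13 + 11 + 20 = 109
Number of machines = 3
Ideal balanced load = 109 / 3 = 36.3333

36.3333


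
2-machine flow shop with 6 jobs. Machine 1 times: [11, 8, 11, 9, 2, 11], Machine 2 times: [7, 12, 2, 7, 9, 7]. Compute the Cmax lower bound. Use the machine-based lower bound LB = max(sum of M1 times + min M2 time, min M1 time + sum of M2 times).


LB1 = sum(M1 times) + min(M2 times) = 52 + 2 = 54
LB2 = min(M1 times) + sum(M2 times) = 2 + 44 = 46
Lower bound = max(LB1, LB2) = max(54, 46) = 54

54


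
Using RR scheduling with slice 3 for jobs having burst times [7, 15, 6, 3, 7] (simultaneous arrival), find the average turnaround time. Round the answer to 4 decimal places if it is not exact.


Time quantum = 3
Execution trace:
  J1 runs 3 units, time = 3
  J2 runs 3 units, time = 6
  J3 runs 3 units, time = 9
  J4 runs 3 units, time = 12
  J5 runs 3 units, time = 15
  J1 runs 3 units, time = 18
  J2 runs 3 units, time = 21
  J3 runs 3 units, time = 24
  J5 runs 3 units, time = 27
  J1 runs 1 units, time = 28
  J2 runs 3 units, time = 31
  J5 runs 1 units, time = 32
  J2 runs 3 units, time = 35
  J2 runs 3 units, time = 38
Finish times: [28, 38, 24, 12, 32]
Average turnaround = 134/5 = 26.8

26.8


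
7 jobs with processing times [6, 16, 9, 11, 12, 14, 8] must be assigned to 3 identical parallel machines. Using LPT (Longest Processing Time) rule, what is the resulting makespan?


Sort jobs in decreasing order (LPT): [16, 14, 12, 11, 9, 8, 6]
Assign each job to the least loaded machine:
  Machine 1: jobs [16, 8], load = 24
  Machine 2: jobs [14, 9, 6], load = 29
  Machine 3: jobs [12, 11], load = 23
Makespan = max load = 29

29


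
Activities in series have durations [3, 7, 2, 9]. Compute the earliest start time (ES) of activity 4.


Activity 4 starts after activities 1 through 3 complete.
Predecessor durations: [3, 7, 2]
ES = 3 + 7 + 2 = 12

12


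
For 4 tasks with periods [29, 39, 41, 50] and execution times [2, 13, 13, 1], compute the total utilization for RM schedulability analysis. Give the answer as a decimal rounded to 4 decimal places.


Compute individual utilizations (exact fractions):
  Task 1: C/T = 2/29 (approx. 0.069)
  Task 2: C/T = 13/39 = 1/3 (approx. 0.3333)
  Task 3: C/T = 13/41 (approx. 0.3171)
  Task 4: C/T = 1/50 (approx. 0.02)
Total utilization U = 2/29 + 1/3 + 13/41 + 1/50 = 131867/178350
Rounded to 4 decimal places: U = 0.7394
RM (Liu & Layland) bound for 4 tasks = 0.756828; compare with U = 131867/178350 (approx. 0.739372)
U <= bound, so schedulable by RM sufficient condition.

0.7394


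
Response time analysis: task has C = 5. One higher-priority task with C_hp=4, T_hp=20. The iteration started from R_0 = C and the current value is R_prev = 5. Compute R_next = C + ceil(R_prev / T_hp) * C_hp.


R_next = C + ceil(R_prev / T_hp) * C_hp
ceil(5 / 20) = ceil(0.25) = 1
Interference = 1 * 4 = 4
R_next = 5 + 4 = 9

9


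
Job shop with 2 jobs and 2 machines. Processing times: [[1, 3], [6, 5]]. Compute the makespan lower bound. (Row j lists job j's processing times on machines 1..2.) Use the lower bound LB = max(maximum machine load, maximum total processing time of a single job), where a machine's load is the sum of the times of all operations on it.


Machine loads:
  Machine 1: 1 + 6 = 7
  Machine 2: 3 + 5 = 8
Max machine load = 8
Job totals:
  Job 1: 4
  Job 2: 11
Max job total = 11
Lower bound = max(8, 11) = 11

11


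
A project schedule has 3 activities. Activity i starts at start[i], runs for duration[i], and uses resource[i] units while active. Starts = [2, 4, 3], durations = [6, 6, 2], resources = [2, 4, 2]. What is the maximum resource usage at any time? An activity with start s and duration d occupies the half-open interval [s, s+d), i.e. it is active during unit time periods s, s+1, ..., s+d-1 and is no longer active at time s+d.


Each activity i is active on [start_i, start_i + duration_i).
Compute total resource usage per time slot:
  t=0: active resources = [], total = 0
  t=1: active resources = [], total = 0
  t=2: active resources = [2], total = 2
  t=3: active resources = [2, 2], total = 4
  t=4: active resources = [2, 4, 2], total = 8
  t=5: active resources = [2, 4], total = 6
  t=6: active resources = [2, 4], total = 6
  t=7: active resources = [2, 4], total = 6
  t=8: active resources = [4], total = 4
  t=9: active resources = [4], total = 4
Peak resource demand = 8

8


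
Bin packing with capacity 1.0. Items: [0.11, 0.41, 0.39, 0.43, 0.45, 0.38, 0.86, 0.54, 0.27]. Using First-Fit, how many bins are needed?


Place items sequentially using First-Fit:
  Item 0.11 -> new Bin 1
  Item 0.41 -> Bin 1 (now 0.52)
  Item 0.39 -> Bin 1 (now 0.91)
  Item 0.43 -> new Bin 2
  Item 0.45 -> Bin 2 (now 0.88)
  Item 0.38 -> new Bin 3
  Item 0.86 -> new Bin 4
  Item 0.54 -> Bin 3 (now 0.92)
  Item 0.27 -> new Bin 5
Total bins used = 5

5


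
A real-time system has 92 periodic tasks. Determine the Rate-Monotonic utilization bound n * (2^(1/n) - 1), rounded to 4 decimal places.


Compute 2^(1/92) = 1.0075626620
Subtract 1: 1.0075626620 - 1 = 0.0075626620
Multiply by n: 92 * 0.0075626620 = 0.6957649040
Round to 4 dp: 0.6958

0.6958


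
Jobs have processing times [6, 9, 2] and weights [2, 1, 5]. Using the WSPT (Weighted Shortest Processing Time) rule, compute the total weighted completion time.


Compute p/w ratios and sort ascending (WSPT): [(2, 5), (6, 2), (9, 1)]
Compute weighted completion times:
  Job (p=2,w=5): C=2, w*C=5*2=10
  Job (p=6,w=2): C=8, w*C=2*8=16
  Job (p=9,w=1): C=17, w*C=1*17=17
Total weighted completion time = 43

43


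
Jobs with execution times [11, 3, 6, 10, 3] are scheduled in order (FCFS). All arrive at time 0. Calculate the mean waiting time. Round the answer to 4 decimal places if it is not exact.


FCFS order (as given): [11, 3, 6, 10, 3]
Waiting times:
  Job 1: wait = 0
  Job 2: wait = 11
  Job 3: wait = 14
  Job 4: wait = 20
  Job 5: wait = 30
Sum of waiting times = 75
Average waiting time = 75/5 = 15.0

15.0


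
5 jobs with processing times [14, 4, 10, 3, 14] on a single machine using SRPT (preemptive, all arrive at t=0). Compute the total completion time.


Since all jobs arrive at t=0, SRPT equals SPT ordering.
SPT order: [3, 4, 10, 14, 14]
Completion times:
  Job 1: p=3, C=3
  Job 2: p=4, C=7
  Job 3: p=10, C=17
  Job 4: p=14, C=31
  Job 5: p=14, C=45
Total completion time = 3 + 7 + 17 + 31 + 45 = 103

103


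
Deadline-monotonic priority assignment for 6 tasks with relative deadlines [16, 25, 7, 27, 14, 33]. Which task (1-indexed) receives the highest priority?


Sort tasks by relative deadline (ascending):
  Task 3: deadline = 7
  Task 5: deadline = 14
  Task 1: deadline = 16
  Task 2: deadline = 25
  Task 4: deadline = 27
  Task 6: deadline = 33
Priority order (highest first): [3, 5, 1, 2, 4, 6]
Highest priority task = 3

3


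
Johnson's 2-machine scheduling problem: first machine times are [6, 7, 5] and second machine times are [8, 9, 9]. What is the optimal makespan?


Apply Johnson's rule:
  Group 1 (a <= b): [(3, 5, 9), (1, 6, 8), (2, 7, 9)]
  Group 2 (a > b): []
Optimal job order: [3, 1, 2]
Schedule:
  Job 3: M1 done at 5, M2 done at 14
  Job 1: M1 done at 11, M2 done at 22
  Job 2: M1 done at 18, M2 done at 31
Makespan = 31

31


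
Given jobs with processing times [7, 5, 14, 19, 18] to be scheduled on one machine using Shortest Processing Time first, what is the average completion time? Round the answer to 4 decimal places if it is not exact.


Sort jobs by processing time (SPT order): [5, 7, 14, 18, 19]
Compute completion times sequentially:
  Job 1: processing = 5, completes at 5
  Job 2: processing = 7, completes at 12
  Job 3: processing = 14, completes at 26
  Job 4: processing = 18, completes at 44
  Job 5: processing = 19, completes at 63
Sum of completion times = 150
Average completion time = 150/5 = 30.0

30.0


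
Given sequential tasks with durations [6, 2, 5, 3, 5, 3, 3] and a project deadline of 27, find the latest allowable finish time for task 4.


LF(activity 4) = deadline - sum of successor durations
Successors: activities 5 through 7 with durations [5, 3, 3]
Sum of successor durations = 11
LF = 27 - 11 = 16

16


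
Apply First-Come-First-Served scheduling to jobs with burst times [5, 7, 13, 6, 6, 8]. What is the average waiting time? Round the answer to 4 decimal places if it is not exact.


FCFS order (as given): [5, 7, 13, 6, 6, 8]
Waiting times:
  Job 1: wait = 0
  Job 2: wait = 5
  Job 3: wait = 12
  Job 4: wait = 25
  Job 5: wait = 31
  Job 6: wait = 37
Sum of waiting times = 110
Average waiting time = 110/6 = 18.3333

18.3333


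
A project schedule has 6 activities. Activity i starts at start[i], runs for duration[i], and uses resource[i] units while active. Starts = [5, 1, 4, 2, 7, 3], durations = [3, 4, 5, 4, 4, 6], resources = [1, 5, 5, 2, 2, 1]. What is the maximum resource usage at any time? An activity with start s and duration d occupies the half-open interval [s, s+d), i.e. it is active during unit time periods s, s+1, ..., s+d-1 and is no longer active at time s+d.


Each activity i is active on [start_i, start_i + duration_i).
Compute total resource usage per time slot:
  t=0: active resources = [], total = 0
  t=1: active resources = [5], total = 5
  t=2: active resources = [5, 2], total = 7
  t=3: active resources = [5, 2, 1], total = 8
  t=4: active resources = [5, 5, 2, 1], total = 13
  t=5: active resources = [1, 5, 2, 1], total = 9
  t=6: active resources = [1, 5, 1], total = 7
  t=7: active resources = [1, 5, 2, 1], total = 9
  t=8: active resources = [5, 2, 1], total = 8
  t=9: active resources = [2], total = 2
  t=10: active resources = [2], total = 2
Peak resource demand = 13

13


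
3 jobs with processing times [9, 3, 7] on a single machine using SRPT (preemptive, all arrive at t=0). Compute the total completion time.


Since all jobs arrive at t=0, SRPT equals SPT ordering.
SPT order: [3, 7, 9]
Completion times:
  Job 1: p=3, C=3
  Job 2: p=7, C=10
  Job 3: p=9, C=19
Total completion time = 3 + 10 + 19 = 32

32


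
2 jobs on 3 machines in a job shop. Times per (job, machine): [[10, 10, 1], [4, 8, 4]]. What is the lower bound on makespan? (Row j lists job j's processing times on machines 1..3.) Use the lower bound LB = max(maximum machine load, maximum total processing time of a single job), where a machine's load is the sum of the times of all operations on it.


Machine loads:
  Machine 1: 10 + 4 = 14
  Machine 2: 10 + 8 = 18
  Machine 3: 1 + 4 = 5
Max machine load = 18
Job totals:
  Job 1: 21
  Job 2: 16
Max job total = 21
Lower bound = max(18, 21) = 21

21


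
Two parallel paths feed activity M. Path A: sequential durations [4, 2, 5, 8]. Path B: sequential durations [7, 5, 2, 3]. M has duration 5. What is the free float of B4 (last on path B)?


ES(B4) = sum of predecessors on chain B = 14
EF(B4) = ES + duration = 14 + 3 = 17
Successor of B4 is M. ES(M) = max(sum(A), sum(B)) = max(19, 17) = 19
Free float = ES(successor) - EF(current) = 19 - 17 = 2

2


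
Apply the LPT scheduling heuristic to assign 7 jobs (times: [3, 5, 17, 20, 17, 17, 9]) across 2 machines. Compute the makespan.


Sort jobs in decreasing order (LPT): [20, 17, 17, 17, 9, 5, 3]
Assign each job to the least loaded machine:
  Machine 1: jobs [20, 17, 5, 3], load = 45
  Machine 2: jobs [17, 17, 9], load = 43
Makespan = max load = 45

45


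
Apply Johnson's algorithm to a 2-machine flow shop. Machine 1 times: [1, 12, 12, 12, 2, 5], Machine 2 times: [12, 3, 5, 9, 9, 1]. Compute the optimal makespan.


Apply Johnson's rule:
  Group 1 (a <= b): [(1, 1, 12), (5, 2, 9)]
  Group 2 (a > b): [(4, 12, 9), (3, 12, 5), (2, 12, 3), (6, 5, 1)]
Optimal job order: [1, 5, 4, 3, 2, 6]
Schedule:
  Job 1: M1 done at 1, M2 done at 13
  Job 5: M1 done at 3, M2 done at 22
  Job 4: M1 done at 15, M2 done at 31
  Job 3: M1 done at 27, M2 done at 36
  Job 2: M1 done at 39, M2 done at 42
  Job 6: M1 done at 44, M2 done at 45
Makespan = 45

45


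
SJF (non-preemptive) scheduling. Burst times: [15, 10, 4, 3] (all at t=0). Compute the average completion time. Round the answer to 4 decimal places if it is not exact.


SJF order (ascending): [3, 4, 10, 15]
Completion times:
  Job 1: burst=3, C=3
  Job 2: burst=4, C=7
  Job 3: burst=10, C=17
  Job 4: burst=15, C=32
Average completion = 59/4 = 14.75

14.75


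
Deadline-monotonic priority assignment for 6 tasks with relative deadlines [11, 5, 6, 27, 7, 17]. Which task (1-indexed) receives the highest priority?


Sort tasks by relative deadline (ascending):
  Task 2: deadline = 5
  Task 3: deadline = 6
  Task 5: deadline = 7
  Task 1: deadline = 11
  Task 6: deadline = 17
  Task 4: deadline = 27
Priority order (highest first): [2, 3, 5, 1, 6, 4]
Highest priority task = 2

2


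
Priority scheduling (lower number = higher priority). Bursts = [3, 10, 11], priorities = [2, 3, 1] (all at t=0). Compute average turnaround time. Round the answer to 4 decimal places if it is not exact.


Sort by priority (ascending = highest first):
Order: [(1, 11), (2, 3), (3, 10)]
Completion times:
  Priority 1, burst=11, C=11
  Priority 2, burst=3, C=14
  Priority 3, burst=10, C=24
Average turnaround = 49/3 = 16.3333

16.3333


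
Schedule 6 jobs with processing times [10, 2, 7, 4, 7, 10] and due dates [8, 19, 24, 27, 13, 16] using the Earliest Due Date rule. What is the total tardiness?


Sort by due date (EDD order): [(10, 8), (7, 13), (10, 16), (2, 19), (7, 24), (4, 27)]
Compute completion times and tardiness:
  Job 1: p=10, d=8, C=10, tardiness=max(0,10-8)=2
  Job 2: p=7, d=13, C=17, tardiness=max(0,17-13)=4
  Job 3: p=10, d=16, C=27, tardiness=max(0,27-16)=11
  Job 4: p=2, d=19, C=29, tardiness=max(0,29-19)=10
  Job 5: p=7, d=24, C=36, tardiness=max(0,36-24)=12
  Job 6: p=4, d=27, C=40, tardiness=max(0,40-27)=13
Total tardiness = 52

52


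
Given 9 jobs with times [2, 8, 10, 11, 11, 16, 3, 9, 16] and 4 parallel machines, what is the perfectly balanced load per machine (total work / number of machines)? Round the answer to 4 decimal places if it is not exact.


Total processing time = 2 + 8 + 10 + 11 + 11 + 16 + 3 + 9 + 16 = 86
Number of machines = 4
Ideal balanced load = 86 / 4 = 21.5

21.5


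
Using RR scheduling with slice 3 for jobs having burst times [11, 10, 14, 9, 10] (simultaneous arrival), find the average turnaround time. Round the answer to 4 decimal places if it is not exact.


Time quantum = 3
Execution trace:
  J1 runs 3 units, time = 3
  J2 runs 3 units, time = 6
  J3 runs 3 units, time = 9
  J4 runs 3 units, time = 12
  J5 runs 3 units, time = 15
  J1 runs 3 units, time = 18
  J2 runs 3 units, time = 21
  J3 runs 3 units, time = 24
  J4 runs 3 units, time = 27
  J5 runs 3 units, time = 30
  J1 runs 3 units, time = 33
  J2 runs 3 units, time = 36
  J3 runs 3 units, time = 39
  J4 runs 3 units, time = 42
  J5 runs 3 units, time = 45
  J1 runs 2 units, time = 47
  J2 runs 1 units, time = 48
  J3 runs 3 units, time = 51
  J5 runs 1 units, time = 52
  J3 runs 2 units, time = 54
Finish times: [47, 48, 54, 42, 52]
Average turnaround = 243/5 = 48.6

48.6


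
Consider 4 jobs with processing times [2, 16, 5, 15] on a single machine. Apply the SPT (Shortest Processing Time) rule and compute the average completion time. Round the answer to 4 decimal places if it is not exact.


Sort jobs by processing time (SPT order): [2, 5, 15, 16]
Compute completion times sequentially:
  Job 1: processing = 2, completes at 2
  Job 2: processing = 5, completes at 7
  Job 3: processing = 15, completes at 22
  Job 4: processing = 16, completes at 38
Sum of completion times = 69
Average completion time = 69/4 = 17.25

17.25


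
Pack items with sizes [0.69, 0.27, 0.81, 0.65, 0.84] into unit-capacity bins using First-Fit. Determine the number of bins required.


Place items sequentially using First-Fit:
  Item 0.69 -> new Bin 1
  Item 0.27 -> Bin 1 (now 0.96)
  Item 0.81 -> new Bin 2
  Item 0.65 -> new Bin 3
  Item 0.84 -> new Bin 4
Total bins used = 4

4


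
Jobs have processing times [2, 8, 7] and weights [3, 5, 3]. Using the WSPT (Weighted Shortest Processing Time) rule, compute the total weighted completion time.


Compute p/w ratios and sort ascending (WSPT): [(2, 3), (8, 5), (7, 3)]
Compute weighted completion times:
  Job (p=2,w=3): C=2, w*C=3*2=6
  Job (p=8,w=5): C=10, w*C=5*10=50
  Job (p=7,w=3): C=17, w*C=3*17=51
Total weighted completion time = 107

107


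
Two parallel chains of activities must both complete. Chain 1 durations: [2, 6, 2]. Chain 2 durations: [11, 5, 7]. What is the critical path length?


Path A total = 2 + 6 + 2 = 10
Path B total = 11 + 5 + 7 = 23
Critical path = longest path = max(10, 23) = 23

23


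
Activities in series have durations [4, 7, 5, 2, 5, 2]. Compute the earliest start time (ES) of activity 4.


Activity 4 starts after activities 1 through 3 complete.
Predecessor durations: [4, 7, 5]
ES = 4 + 7 + 5 = 16

16


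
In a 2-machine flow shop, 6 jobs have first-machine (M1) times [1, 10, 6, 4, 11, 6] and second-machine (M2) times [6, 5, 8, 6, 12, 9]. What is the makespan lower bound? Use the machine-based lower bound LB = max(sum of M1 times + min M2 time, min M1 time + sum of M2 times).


LB1 = sum(M1 times) + min(M2 times) = 38 + 5 = 43
LB2 = min(M1 times) + sum(M2 times) = 1 + 46 = 47
Lower bound = max(LB1, LB2) = max(43, 47) = 47

47


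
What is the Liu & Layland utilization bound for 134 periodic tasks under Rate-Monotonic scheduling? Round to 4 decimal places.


Compute 2^(1/134) = 1.0051861419
Subtract 1: 1.0051861419 - 1 = 0.0051861419
Multiply by n: 134 * 0.0051861419 = 0.6949430146
Round to 4 dp: 0.6949

0.6949


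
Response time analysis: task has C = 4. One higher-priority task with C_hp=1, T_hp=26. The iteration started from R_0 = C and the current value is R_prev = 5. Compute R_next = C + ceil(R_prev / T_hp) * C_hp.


R_next = C + ceil(R_prev / T_hp) * C_hp
ceil(5 / 26) = ceil(0.1923) = 1
Interference = 1 * 1 = 1
R_next = 4 + 1 = 5
R_next = R_prev, so the iteration has converged (response time = 5).

5


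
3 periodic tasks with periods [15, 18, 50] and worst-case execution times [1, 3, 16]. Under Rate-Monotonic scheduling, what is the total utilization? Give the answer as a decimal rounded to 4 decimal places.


Compute individual utilizations (exact fractions):
  Task 1: C/T = 1/15 (approx. 0.0667)
  Task 2: C/T = 3/18 = 1/6 (approx. 0.1667)
  Task 3: C/T = 16/50 = 8/25 (approx. 0.32)
Total utilization U = 1/15 + 1/6 + 8/25 = 83/150
Rounded to 4 decimal places: U = 0.5533
RM (Liu & Layland) bound for 3 tasks = 0.779763; compare with U = 83/150 (approx. 0.553333)
U <= bound, so schedulable by RM sufficient condition.

0.5533


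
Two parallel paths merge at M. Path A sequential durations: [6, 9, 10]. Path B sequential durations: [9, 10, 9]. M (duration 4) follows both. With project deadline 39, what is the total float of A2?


Forward pass: ES(A2) = sum of predecessors on chain A = 6
EF = ES + duration = 6 + 9 = 15
Backward pass: LF(M) = deadline = 39; LS(M) = 39 - 4 = 35
LF(A2) = LS(M) - sum(successors on chain A) = 35 - 10 = 25
LS = LF - duration = 25 - 9 = 16
Total float = LS - ES = 16 - 6 = 10

10


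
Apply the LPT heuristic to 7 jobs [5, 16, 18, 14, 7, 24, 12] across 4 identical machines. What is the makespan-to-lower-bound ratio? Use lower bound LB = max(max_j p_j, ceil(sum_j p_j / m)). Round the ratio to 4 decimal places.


LPT order: [24, 18, 16, 14, 12, 7, 5]
Machine loads after assignment: [24, 23, 23, 26]
LPT makespan = 26
Lower bound = max(max_job, ceil(total/4)) = max(24, 24) = 24
Ratio = 26 / 24 = 1.0833

1.0833


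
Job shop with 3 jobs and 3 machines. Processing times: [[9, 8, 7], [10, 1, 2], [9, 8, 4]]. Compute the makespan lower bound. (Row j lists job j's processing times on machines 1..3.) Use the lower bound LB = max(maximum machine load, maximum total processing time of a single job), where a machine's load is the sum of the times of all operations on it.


Machine loads:
  Machine 1: 9 + 10 + 9 = 28
  Machine 2: 8 + 1 + 8 = 17
  Machine 3: 7 + 2 + 4 = 13
Max machine load = 28
Job totals:
  Job 1: 24
  Job 2: 13
  Job 3: 21
Max job total = 24
Lower bound = max(28, 24) = 28

28


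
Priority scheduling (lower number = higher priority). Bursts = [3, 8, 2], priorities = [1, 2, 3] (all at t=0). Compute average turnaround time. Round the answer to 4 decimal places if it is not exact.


Sort by priority (ascending = highest first):
Order: [(1, 3), (2, 8), (3, 2)]
Completion times:
  Priority 1, burst=3, C=3
  Priority 2, burst=8, C=11
  Priority 3, burst=2, C=13
Average turnaround = 27/3 = 9.0

9.0


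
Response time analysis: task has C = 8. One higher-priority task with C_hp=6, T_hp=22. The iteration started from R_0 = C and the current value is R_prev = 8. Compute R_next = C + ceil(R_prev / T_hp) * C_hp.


R_next = C + ceil(R_prev / T_hp) * C_hp
ceil(8 / 22) = ceil(0.3636) = 1
Interference = 1 * 6 = 6
R_next = 8 + 6 = 14

14


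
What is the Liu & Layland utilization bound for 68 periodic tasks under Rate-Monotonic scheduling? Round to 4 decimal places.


Compute 2^(1/68) = 1.0102454700
Subtract 1: 1.0102454700 - 1 = 0.0102454700
Multiply by n: 68 * 0.0102454700 = 0.6966919600
Round to 4 dp: 0.6967

0.6967


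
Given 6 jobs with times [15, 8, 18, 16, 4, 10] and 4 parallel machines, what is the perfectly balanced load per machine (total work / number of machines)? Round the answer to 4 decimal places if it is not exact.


Total processing time = 15 + 8 + 18 + 16 + 4 + 10 = 71
Number of machines = 4
Ideal balanced load = 71 / 4 = 17.75

17.75


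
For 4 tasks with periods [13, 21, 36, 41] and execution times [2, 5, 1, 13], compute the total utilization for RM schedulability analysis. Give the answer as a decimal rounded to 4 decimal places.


Compute individual utilizations (exact fractions):
  Task 1: C/T = 2/13 (approx. 0.1538)
  Task 2: C/T = 5/21 (approx. 0.2381)
  Task 3: C/T = 1/36 (approx. 0.0278)
  Task 4: C/T = 13/41 (approx. 0.3171)
Total utilization U = 2/13 + 5/21 + 1/36 + 13/41 = 98963/134316
Rounded to 4 decimal places: U = 0.7368
RM (Liu & Layland) bound for 4 tasks = 0.756828; compare with U = 98963/134316 (approx. 0.736792)
U <= bound, so schedulable by RM sufficient condition.

0.7368


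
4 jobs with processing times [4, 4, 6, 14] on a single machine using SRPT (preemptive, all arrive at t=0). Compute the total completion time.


Since all jobs arrive at t=0, SRPT equals SPT ordering.
SPT order: [4, 4, 6, 14]
Completion times:
  Job 1: p=4, C=4
  Job 2: p=4, C=8
  Job 3: p=6, C=14
  Job 4: p=14, C=28
Total completion time = 4 + 8 + 14 + 28 = 54

54


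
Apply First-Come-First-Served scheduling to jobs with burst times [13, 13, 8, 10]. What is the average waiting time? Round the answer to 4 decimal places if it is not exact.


FCFS order (as given): [13, 13, 8, 10]
Waiting times:
  Job 1: wait = 0
  Job 2: wait = 13
  Job 3: wait = 26
  Job 4: wait = 34
Sum of waiting times = 73
Average waiting time = 73/4 = 18.25

18.25


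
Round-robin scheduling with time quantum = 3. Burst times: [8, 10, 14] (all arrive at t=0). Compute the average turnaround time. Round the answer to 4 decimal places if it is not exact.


Time quantum = 3
Execution trace:
  J1 runs 3 units, time = 3
  J2 runs 3 units, time = 6
  J3 runs 3 units, time = 9
  J1 runs 3 units, time = 12
  J2 runs 3 units, time = 15
  J3 runs 3 units, time = 18
  J1 runs 2 units, time = 20
  J2 runs 3 units, time = 23
  J3 runs 3 units, time = 26
  J2 runs 1 units, time = 27
  J3 runs 3 units, time = 30
  J3 runs 2 units, time = 32
Finish times: [20, 27, 32]
Average turnaround = 79/3 = 26.3333

26.3333


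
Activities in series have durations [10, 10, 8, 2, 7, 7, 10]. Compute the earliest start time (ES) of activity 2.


Activity 2 starts after activities 1 through 1 complete.
Predecessor durations: [10]
ES = 10 = 10

10


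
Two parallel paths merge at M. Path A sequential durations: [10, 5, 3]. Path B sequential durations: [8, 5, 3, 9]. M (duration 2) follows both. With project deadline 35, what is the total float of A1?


Forward pass: ES(A1) = sum of predecessors on chain A = 0
EF = ES + duration = 0 + 10 = 10
Backward pass: LF(M) = deadline = 35; LS(M) = 35 - 2 = 33
LF(A1) = LS(M) - sum(successors on chain A) = 33 - 8 = 25
LS = LF - duration = 25 - 10 = 15
Total float = LS - ES = 15 - 0 = 15

15


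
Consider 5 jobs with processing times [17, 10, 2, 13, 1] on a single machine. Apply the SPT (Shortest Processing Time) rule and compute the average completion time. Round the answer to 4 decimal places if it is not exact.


Sort jobs by processing time (SPT order): [1, 2, 10, 13, 17]
Compute completion times sequentially:
  Job 1: processing = 1, completes at 1
  Job 2: processing = 2, completes at 3
  Job 3: processing = 10, completes at 13
  Job 4: processing = 13, completes at 26
  Job 5: processing = 17, completes at 43
Sum of completion times = 86
Average completion time = 86/5 = 17.2

17.2


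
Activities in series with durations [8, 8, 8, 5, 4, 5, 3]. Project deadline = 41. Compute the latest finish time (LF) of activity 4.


LF(activity 4) = deadline - sum of successor durations
Successors: activities 5 through 7 with durations [4, 5, 3]
Sum of successor durations = 12
LF = 41 - 12 = 29

29


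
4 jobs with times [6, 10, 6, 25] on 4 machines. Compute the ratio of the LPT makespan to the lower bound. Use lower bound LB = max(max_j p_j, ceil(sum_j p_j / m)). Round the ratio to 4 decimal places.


LPT order: [25, 10, 6, 6]
Machine loads after assignment: [25, 10, 6, 6]
LPT makespan = 25
Lower bound = max(max_job, ceil(total/4)) = max(25, 12) = 25
Ratio = 25 / 25 = 1.0

1.0


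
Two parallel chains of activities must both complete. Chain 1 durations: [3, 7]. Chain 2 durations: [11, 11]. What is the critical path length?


Path A total = 3 + 7 = 10
Path B total = 11 + 11 = 22
Critical path = longest path = max(10, 22) = 22

22


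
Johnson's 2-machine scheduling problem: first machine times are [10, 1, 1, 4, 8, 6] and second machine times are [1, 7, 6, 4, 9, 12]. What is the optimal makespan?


Apply Johnson's rule:
  Group 1 (a <= b): [(2, 1, 7), (3, 1, 6), (4, 4, 4), (6, 6, 12), (5, 8, 9)]
  Group 2 (a > b): [(1, 10, 1)]
Optimal job order: [2, 3, 4, 6, 5, 1]
Schedule:
  Job 2: M1 done at 1, M2 done at 8
  Job 3: M1 done at 2, M2 done at 14
  Job 4: M1 done at 6, M2 done at 18
  Job 6: M1 done at 12, M2 done at 30
  Job 5: M1 done at 20, M2 done at 39
  Job 1: M1 done at 30, M2 done at 40
Makespan = 40

40


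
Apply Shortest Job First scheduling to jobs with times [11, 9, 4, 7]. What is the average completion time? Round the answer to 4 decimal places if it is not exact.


SJF order (ascending): [4, 7, 9, 11]
Completion times:
  Job 1: burst=4, C=4
  Job 2: burst=7, C=11
  Job 3: burst=9, C=20
  Job 4: burst=11, C=31
Average completion = 66/4 = 16.5

16.5


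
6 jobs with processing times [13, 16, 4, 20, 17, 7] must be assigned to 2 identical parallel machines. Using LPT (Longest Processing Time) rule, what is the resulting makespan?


Sort jobs in decreasing order (LPT): [20, 17, 16, 13, 7, 4]
Assign each job to the least loaded machine:
  Machine 1: jobs [20, 13, 7], load = 40
  Machine 2: jobs [17, 16, 4], load = 37
Makespan = max load = 40

40


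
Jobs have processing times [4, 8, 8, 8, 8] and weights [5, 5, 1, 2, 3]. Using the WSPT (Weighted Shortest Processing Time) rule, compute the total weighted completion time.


Compute p/w ratios and sort ascending (WSPT): [(4, 5), (8, 5), (8, 3), (8, 2), (8, 1)]
Compute weighted completion times:
  Job (p=4,w=5): C=4, w*C=5*4=20
  Job (p=8,w=5): C=12, w*C=5*12=60
  Job (p=8,w=3): C=20, w*C=3*20=60
  Job (p=8,w=2): C=28, w*C=2*28=56
  Job (p=8,w=1): C=36, w*C=1*36=36
Total weighted completion time = 232

232


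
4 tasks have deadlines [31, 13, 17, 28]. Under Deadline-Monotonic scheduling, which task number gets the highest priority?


Sort tasks by relative deadline (ascending):
  Task 2: deadline = 13
  Task 3: deadline = 17
  Task 4: deadline = 28
  Task 1: deadline = 31
Priority order (highest first): [2, 3, 4, 1]
Highest priority task = 2

2


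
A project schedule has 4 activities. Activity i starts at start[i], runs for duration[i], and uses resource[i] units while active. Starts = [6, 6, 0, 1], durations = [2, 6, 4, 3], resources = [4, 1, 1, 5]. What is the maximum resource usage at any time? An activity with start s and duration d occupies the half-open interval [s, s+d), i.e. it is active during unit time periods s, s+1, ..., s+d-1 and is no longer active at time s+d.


Each activity i is active on [start_i, start_i + duration_i).
Compute total resource usage per time slot:
  t=0: active resources = [1], total = 1
  t=1: active resources = [1, 5], total = 6
  t=2: active resources = [1, 5], total = 6
  t=3: active resources = [1, 5], total = 6
  t=4: active resources = [], total = 0
  t=5: active resources = [], total = 0
  t=6: active resources = [4, 1], total = 5
  t=7: active resources = [4, 1], total = 5
  t=8: active resources = [1], total = 1
  t=9: active resources = [1], total = 1
  t=10: active resources = [1], total = 1
  t=11: active resources = [1], total = 1
Peak resource demand = 6

6


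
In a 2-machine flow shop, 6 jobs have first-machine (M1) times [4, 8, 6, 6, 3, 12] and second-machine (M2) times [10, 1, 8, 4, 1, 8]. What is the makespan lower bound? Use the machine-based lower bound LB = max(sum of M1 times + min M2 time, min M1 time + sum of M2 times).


LB1 = sum(M1 times) + min(M2 times) = 39 + 1 = 40
LB2 = min(M1 times) + sum(M2 times) = 3 + 32 = 35
Lower bound = max(LB1, LB2) = max(40, 35) = 40

40


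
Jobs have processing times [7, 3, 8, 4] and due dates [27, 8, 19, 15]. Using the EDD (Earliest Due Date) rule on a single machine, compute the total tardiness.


Sort by due date (EDD order): [(3, 8), (4, 15), (8, 19), (7, 27)]
Compute completion times and tardiness:
  Job 1: p=3, d=8, C=3, tardiness=max(0,3-8)=0
  Job 2: p=4, d=15, C=7, tardiness=max(0,7-15)=0
  Job 3: p=8, d=19, C=15, tardiness=max(0,15-19)=0
  Job 4: p=7, d=27, C=22, tardiness=max(0,22-27)=0
Total tardiness = 0

0


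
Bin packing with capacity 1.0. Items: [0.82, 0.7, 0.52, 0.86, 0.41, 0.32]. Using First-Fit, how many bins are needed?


Place items sequentially using First-Fit:
  Item 0.82 -> new Bin 1
  Item 0.7 -> new Bin 2
  Item 0.52 -> new Bin 3
  Item 0.86 -> new Bin 4
  Item 0.41 -> Bin 3 (now 0.93)
  Item 0.32 -> new Bin 5
Total bins used = 5

5


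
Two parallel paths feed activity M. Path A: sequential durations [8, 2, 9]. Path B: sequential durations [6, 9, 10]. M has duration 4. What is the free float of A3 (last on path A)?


ES(A3) = sum of predecessors on chain A = 10
EF(A3) = ES + duration = 10 + 9 = 19
Successor of A3 is M. ES(M) = max(sum(A), sum(B)) = max(19, 25) = 25
Free float = ES(successor) - EF(current) = 25 - 19 = 6

6


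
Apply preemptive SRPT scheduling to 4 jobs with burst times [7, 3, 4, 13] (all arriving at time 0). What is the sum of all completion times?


Since all jobs arrive at t=0, SRPT equals SPT ordering.
SPT order: [3, 4, 7, 13]
Completion times:
  Job 1: p=3, C=3
  Job 2: p=4, C=7
  Job 3: p=7, C=14
  Job 4: p=13, C=27
Total completion time = 3 + 7 + 14 + 27 = 51

51


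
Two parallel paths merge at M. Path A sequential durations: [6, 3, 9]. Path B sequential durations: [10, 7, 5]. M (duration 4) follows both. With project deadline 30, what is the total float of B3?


Forward pass: ES(B3) = sum of predecessors on chain B = 17
EF = ES + duration = 17 + 5 = 22
Backward pass: LF(M) = deadline = 30; LS(M) = 30 - 4 = 26
LF(B3) = LS(M) - sum(successors on chain B) = 26 - 0 = 26
LS = LF - duration = 26 - 5 = 21
Total float = LS - ES = 21 - 17 = 4

4


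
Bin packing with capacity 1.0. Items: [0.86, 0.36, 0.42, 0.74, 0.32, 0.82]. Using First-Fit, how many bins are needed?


Place items sequentially using First-Fit:
  Item 0.86 -> new Bin 1
  Item 0.36 -> new Bin 2
  Item 0.42 -> Bin 2 (now 0.78)
  Item 0.74 -> new Bin 3
  Item 0.32 -> new Bin 4
  Item 0.82 -> new Bin 5
Total bins used = 5

5


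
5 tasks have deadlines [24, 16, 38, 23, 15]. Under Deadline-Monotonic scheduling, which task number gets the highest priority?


Sort tasks by relative deadline (ascending):
  Task 5: deadline = 15
  Task 2: deadline = 16
  Task 4: deadline = 23
  Task 1: deadline = 24
  Task 3: deadline = 38
Priority order (highest first): [5, 2, 4, 1, 3]
Highest priority task = 5

5


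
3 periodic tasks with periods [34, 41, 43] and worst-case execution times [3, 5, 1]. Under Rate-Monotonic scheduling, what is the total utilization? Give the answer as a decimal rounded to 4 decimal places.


Compute individual utilizations (exact fractions):
  Task 1: C/T = 3/34 (approx. 0.0882)
  Task 2: C/T = 5/41 (approx. 0.122)
  Task 3: C/T = 1/43 (approx. 0.0233)
Total utilization U = 3/34 + 5/41 + 1/43 = 13993/59942
Rounded to 4 decimal places: U = 0.2334
RM (Liu & Layland) bound for 3 tasks = 0.779763; compare with U = 13993/59942 (approx. 0.233442)
U <= bound, so schedulable by RM sufficient condition.

0.2334


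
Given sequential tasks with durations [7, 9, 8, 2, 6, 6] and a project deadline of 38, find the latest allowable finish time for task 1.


LF(activity 1) = deadline - sum of successor durations
Successors: activities 2 through 6 with durations [9, 8, 2, 6, 6]
Sum of successor durations = 31
LF = 38 - 31 = 7

7


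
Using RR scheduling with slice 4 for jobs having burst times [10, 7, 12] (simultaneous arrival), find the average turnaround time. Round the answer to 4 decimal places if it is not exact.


Time quantum = 4
Execution trace:
  J1 runs 4 units, time = 4
  J2 runs 4 units, time = 8
  J3 runs 4 units, time = 12
  J1 runs 4 units, time = 16
  J2 runs 3 units, time = 19
  J3 runs 4 units, time = 23
  J1 runs 2 units, time = 25
  J3 runs 4 units, time = 29
Finish times: [25, 19, 29]
Average turnaround = 73/3 = 24.3333

24.3333


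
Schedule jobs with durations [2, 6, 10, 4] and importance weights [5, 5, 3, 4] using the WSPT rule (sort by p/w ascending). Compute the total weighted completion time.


Compute p/w ratios and sort ascending (WSPT): [(2, 5), (4, 4), (6, 5), (10, 3)]
Compute weighted completion times:
  Job (p=2,w=5): C=2, w*C=5*2=10
  Job (p=4,w=4): C=6, w*C=4*6=24
  Job (p=6,w=5): C=12, w*C=5*12=60
  Job (p=10,w=3): C=22, w*C=3*22=66
Total weighted completion time = 160

160


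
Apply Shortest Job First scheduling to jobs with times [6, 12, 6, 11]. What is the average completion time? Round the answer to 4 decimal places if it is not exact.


SJF order (ascending): [6, 6, 11, 12]
Completion times:
  Job 1: burst=6, C=6
  Job 2: burst=6, C=12
  Job 3: burst=11, C=23
  Job 4: burst=12, C=35
Average completion = 76/4 = 19.0

19.0


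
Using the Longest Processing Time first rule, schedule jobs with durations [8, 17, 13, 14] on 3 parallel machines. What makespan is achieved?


Sort jobs in decreasing order (LPT): [17, 14, 13, 8]
Assign each job to the least loaded machine:
  Machine 1: jobs [17], load = 17
  Machine 2: jobs [14], load = 14
  Machine 3: jobs [13, 8], load = 21
Makespan = max load = 21

21


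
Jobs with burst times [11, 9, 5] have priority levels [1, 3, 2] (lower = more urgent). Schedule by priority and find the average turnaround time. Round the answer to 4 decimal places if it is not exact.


Sort by priority (ascending = highest first):
Order: [(1, 11), (2, 5), (3, 9)]
Completion times:
  Priority 1, burst=11, C=11
  Priority 2, burst=5, C=16
  Priority 3, burst=9, C=25
Average turnaround = 52/3 = 17.3333

17.3333


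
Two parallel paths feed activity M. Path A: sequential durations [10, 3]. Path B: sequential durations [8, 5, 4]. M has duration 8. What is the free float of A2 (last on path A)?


ES(A2) = sum of predecessors on chain A = 10
EF(A2) = ES + duration = 10 + 3 = 13
Successor of A2 is M. ES(M) = max(sum(A), sum(B)) = max(13, 17) = 17
Free float = ES(successor) - EF(current) = 17 - 13 = 4

4


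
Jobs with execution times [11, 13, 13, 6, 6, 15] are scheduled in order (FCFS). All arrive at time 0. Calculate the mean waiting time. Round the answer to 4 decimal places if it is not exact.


FCFS order (as given): [11, 13, 13, 6, 6, 15]
Waiting times:
  Job 1: wait = 0
  Job 2: wait = 11
  Job 3: wait = 24
  Job 4: wait = 37
  Job 5: wait = 43
  Job 6: wait = 49
Sum of waiting times = 164
Average waiting time = 164/6 = 27.3333

27.3333


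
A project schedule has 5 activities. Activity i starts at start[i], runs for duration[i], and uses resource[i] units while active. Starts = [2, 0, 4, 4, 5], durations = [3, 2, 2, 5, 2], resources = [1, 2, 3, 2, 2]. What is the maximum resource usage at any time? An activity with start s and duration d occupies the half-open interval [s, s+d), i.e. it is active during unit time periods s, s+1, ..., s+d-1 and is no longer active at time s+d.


Each activity i is active on [start_i, start_i + duration_i).
Compute total resource usage per time slot:
  t=0: active resources = [2], total = 2
  t=1: active resources = [2], total = 2
  t=2: active resources = [1], total = 1
  t=3: active resources = [1], total = 1
  t=4: active resources = [1, 3, 2], total = 6
  t=5: active resources = [3, 2, 2], total = 7
  t=6: active resources = [2, 2], total = 4
  t=7: active resources = [2], total = 2
  t=8: active resources = [2], total = 2
Peak resource demand = 7

7


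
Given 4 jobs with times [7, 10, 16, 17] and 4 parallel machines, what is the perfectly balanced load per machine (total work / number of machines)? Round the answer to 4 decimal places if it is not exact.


Total processing time = 7 + 10 + 16 + 17 = 50
Number of machines = 4
Ideal balanced load = 50 / 4 = 12.5

12.5


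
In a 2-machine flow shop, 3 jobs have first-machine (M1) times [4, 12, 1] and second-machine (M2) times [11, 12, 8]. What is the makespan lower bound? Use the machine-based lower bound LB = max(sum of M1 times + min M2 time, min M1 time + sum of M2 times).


LB1 = sum(M1 times) + min(M2 times) = 17 + 8 = 25
LB2 = min(M1 times) + sum(M2 times) = 1 + 31 = 32
Lower bound = max(LB1, LB2) = max(25, 32) = 32

32
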